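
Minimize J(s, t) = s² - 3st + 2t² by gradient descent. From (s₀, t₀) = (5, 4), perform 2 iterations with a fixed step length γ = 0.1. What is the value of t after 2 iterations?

∇J = (2s - 3t, -3s + 4t)
(s₁, t₁) = (5, 4) − 0.1·(-2, 1) = (5.2, 3.9)
(s₂, t₂) = (5.2, 3.9) − 0.1·(-1.3, 0) = (5.33, 3.9)
t = 3.9

3.9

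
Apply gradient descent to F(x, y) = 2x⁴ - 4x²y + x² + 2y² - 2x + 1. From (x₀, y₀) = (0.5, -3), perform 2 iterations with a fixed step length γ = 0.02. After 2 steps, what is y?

-2.515392

∇F = (8x³ - 8xy + 2x - 2, -4x² + 4y)
(x₁, y₁) = (0.5, -3) − 0.02·(12, -13) = (0.26, -2.74)
(x₂, y₂) = (0.26, -2.74) − 0.02·(4.359808, -11.2304) = (0.17280384, -2.515392)
y = -2.515392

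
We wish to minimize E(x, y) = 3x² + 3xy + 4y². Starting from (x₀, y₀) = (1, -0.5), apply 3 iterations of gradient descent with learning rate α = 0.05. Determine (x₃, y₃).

∇E = (6x + 3y, 3x + 8y)
Step 1: at (1, -0.5), ∇E = (4.5, -1) → (1, -0.5) − 0.05·(4.5, -1) = (0.775, -0.45)
Step 2: at (0.775, -0.45), ∇E = (3.3, -1.275) → (0.775, -0.45) − 0.05·(3.3, -1.275) = (0.61, -0.38625)
Step 3: at (0.61, -0.38625), ∇E = (2.50125, -1.26) → (0.61, -0.38625) − 0.05·(2.50125, -1.26) = (0.4849375, -0.32325)

(0.4849375, -0.32325)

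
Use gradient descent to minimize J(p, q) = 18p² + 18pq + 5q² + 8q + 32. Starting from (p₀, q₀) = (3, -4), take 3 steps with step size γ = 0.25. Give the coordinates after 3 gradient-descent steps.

∇J = (36p + 18q, 18p + 10q + 8)
Step 1: at (3, -4), ∇J = (36, 22) → (3, -4) − 0.25·(36, 22) = (-6, -9.5)
Step 2: at (-6, -9.5), ∇J = (-387, -195) → (-6, -9.5) − 0.25·(-387, -195) = (90.75, 39.25)
Step 3: at (90.75, 39.25), ∇J = (3973.5, 2034) → (90.75, 39.25) − 0.25·(3973.5, 2034) = (-902.625, -469.25)

(-902.625, -469.25)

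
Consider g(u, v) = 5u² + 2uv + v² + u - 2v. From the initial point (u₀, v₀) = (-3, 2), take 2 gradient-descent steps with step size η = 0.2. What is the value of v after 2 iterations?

∇g = (10u + 2v + 1, 2u + 2v - 2)
Step 1: at (-3, 2), ∇g = (-25, -4) → (-3, 2) − 0.2·(-25, -4) = (2, 2.8)
Step 2: at (2, 2.8), ∇g = (26.6, 7.6) → (2, 2.8) − 0.2·(26.6, 7.6) = (-3.32, 1.28)
v = 1.28

1.28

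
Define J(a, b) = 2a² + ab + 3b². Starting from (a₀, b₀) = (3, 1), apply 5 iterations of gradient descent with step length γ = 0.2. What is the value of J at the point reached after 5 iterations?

∇J = (4a + b, a + 6b)
(a₁, b₁) = (3, 1) − 0.2·(13, 9) = (0.4, -0.8)
(a₂, b₂) = (0.4, -0.8) − 0.2·(0.8, -4.4) = (0.24, 0.08)
(a₃, b₃) = (0.24, 0.08) − 0.2·(1.04, 0.72) = (0.032, -0.064)
(a₄, b₄) = (0.032, -0.064) − 0.2·(0.064, -0.352) = (0.0192, 0.0064)
(a₅, b₅) = (0.0192, 0.0064) − 0.2·(0.0832, 0.0576) = (0.00256, -0.00512)
J(0.00256, -0.00512) = 0.0000786432

0.0000786432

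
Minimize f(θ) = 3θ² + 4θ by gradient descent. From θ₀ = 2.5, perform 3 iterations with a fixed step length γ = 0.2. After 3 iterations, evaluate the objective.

-1.331408

f′(θ) = 6θ + 4
Step 1: f′(2.5) = 19; θ₁ = 2.5 − 0.2·19 = -1.3
Step 2: f′(-1.3) = -3.8; θ₂ = -1.3 − 0.2·(-3.8) = -0.54
Step 3: f′(-0.54) = 0.76; θ₃ = -0.54 − 0.2·0.76 = -0.692
f(-0.692) = -1.331408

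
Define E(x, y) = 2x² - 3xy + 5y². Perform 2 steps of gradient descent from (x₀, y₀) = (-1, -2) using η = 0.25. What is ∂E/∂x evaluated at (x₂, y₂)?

20.25

∇E = (4x - 3y, -3x + 10y)
Step 1: at (-1, -2), ∇E = (2, -17) → (-1, -2) − 0.25·(2, -17) = (-1.5, 2.25)
Step 2: at (-1.5, 2.25), ∇E = (-12.75, 27) → (-1.5, 2.25) − 0.25·(-12.75, 27) = (1.6875, -4.5)
∂E/∂x at (1.6875, -4.5) = 20.25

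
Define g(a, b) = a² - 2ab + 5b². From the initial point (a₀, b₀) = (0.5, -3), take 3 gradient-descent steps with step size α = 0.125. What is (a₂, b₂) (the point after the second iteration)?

∇g = (2a - 2b, -2a + 10b)
(a₁, b₁) = (0.5, -3) − 0.125·(7, -31) = (-0.375, 0.875)
(a₂, b₂) = (-0.375, 0.875) − 0.125·(-2.5, 9.5) = (-0.0625, -0.3125)

(-0.0625, -0.3125)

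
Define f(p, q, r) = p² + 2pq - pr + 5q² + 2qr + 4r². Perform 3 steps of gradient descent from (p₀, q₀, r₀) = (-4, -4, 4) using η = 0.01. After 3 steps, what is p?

-3.443172

∇f = (2p + 2q - r, 2p + 10q + 2r, -p + 2q + 8r)
Step 1: at (-4, -4, 4), ∇f = (-20, -40, 28) → (-4, -4, 4) − 0.01·(-20, -40, 28) = (-3.8, -3.6, 3.72)
Step 2: at (-3.8, -3.6, 3.72), ∇f = (-18.52, -36.16, 26.36) → (-3.8, -3.6, 3.72) − 0.01·(-18.52, -36.16, 26.36) = (-3.6148, -3.2384, 3.4564)
Step 3: at (-3.6148, -3.2384, 3.4564), ∇f = (-17.1628, -32.7008, 24.7892) → (-3.6148, -3.2384, 3.4564) − 0.01·(-17.1628, -32.7008, 24.7892) = (-3.443172, -2.911392, 3.208508)
p = -3.443172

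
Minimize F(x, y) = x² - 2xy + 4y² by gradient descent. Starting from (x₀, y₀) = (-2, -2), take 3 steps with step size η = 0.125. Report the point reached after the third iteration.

(-1.34375, -0.40625)

∇F = (2x - 2y, -2x + 8y)
Step 1: at (-2, -2), ∇F = (0, -12) → (-2, -2) − 0.125·(0, -12) = (-2, -0.5)
Step 2: at (-2, -0.5), ∇F = (-3, 0) → (-2, -0.5) − 0.125·(-3, 0) = (-1.625, -0.5)
Step 3: at (-1.625, -0.5), ∇F = (-2.25, -0.75) → (-1.625, -0.5) − 0.125·(-2.25, -0.75) = (-1.34375, -0.40625)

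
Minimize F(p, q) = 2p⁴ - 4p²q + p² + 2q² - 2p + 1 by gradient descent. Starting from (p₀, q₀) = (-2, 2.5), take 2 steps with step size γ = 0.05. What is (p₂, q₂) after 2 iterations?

(-0.86, 2.29)

∇F = (8p³ - 8pq + 2p - 2, -4p² + 4q)
(p₁, q₁) = (-2, 2.5) − 0.05·(-30, -6) = (-0.5, 2.8)
(p₂, q₂) = (-0.5, 2.8) − 0.05·(7.2, 10.2) = (-0.86, 2.29)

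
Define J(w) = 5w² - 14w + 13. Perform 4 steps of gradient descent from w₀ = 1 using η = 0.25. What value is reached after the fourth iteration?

-0.625

J′(w) = 10w - 14
w₁ = 1 − 0.25·(-4) = 2
w₂ = 2 − 0.25·6 = 0.5
w₃ = 0.5 − 0.25·(-9) = 2.75
w₄ = 2.75 − 0.25·13.5 = -0.625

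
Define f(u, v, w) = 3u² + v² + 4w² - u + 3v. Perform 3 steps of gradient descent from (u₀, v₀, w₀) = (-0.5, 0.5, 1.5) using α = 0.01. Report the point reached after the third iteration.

(-0.387056, 0.382384, 1.168032)

∇f = (6u - 1, 2v + 3, 8w)
(u₁, v₁, w₁) = (-0.5, 0.5, 1.5) − 0.01·(-4, 4, 12) = (-0.46, 0.46, 1.38)
(u₂, v₂, w₂) = (-0.46, 0.46, 1.38) − 0.01·(-3.76, 3.92, 11.04) = (-0.4224, 0.4208, 1.2696)
(u₃, v₃, w₃) = (-0.4224, 0.4208, 1.2696) − 0.01·(-3.5344, 3.8416, 10.1568) = (-0.387056, 0.382384, 1.168032)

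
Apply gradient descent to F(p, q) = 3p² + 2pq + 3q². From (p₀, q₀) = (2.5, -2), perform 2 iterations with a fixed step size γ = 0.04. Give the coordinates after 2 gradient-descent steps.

(1.7032, -1.472)

∇F = (6p + 2q, 2p + 6q)
(p₁, q₁) = (2.5, -2) − 0.04·(11, -7) = (2.06, -1.72)
(p₂, q₂) = (2.06, -1.72) − 0.04·(8.92, -6.2) = (1.7032, -1.472)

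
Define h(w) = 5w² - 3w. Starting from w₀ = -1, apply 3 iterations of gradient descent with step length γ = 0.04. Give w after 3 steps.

0.0192

h′(w) = 10w - 3
Step 1: h′(-1) = -13; w₁ = -1 − 0.04·(-13) = -0.48
Step 2: h′(-0.48) = -7.8; w₂ = -0.48 − 0.04·(-7.8) = -0.168
Step 3: h′(-0.168) = -4.68; w₃ = -0.168 − 0.04·(-4.68) = 0.0192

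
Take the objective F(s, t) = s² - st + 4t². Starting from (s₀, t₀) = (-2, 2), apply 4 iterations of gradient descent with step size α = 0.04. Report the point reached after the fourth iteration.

∇F = (2s - t, -s + 8t)
(s₁, t₁) = (-2, 2) − 0.04·(-6, 18) = (-1.76, 1.28)
(s₂, t₂) = (-1.76, 1.28) − 0.04·(-4.8, 12) = (-1.568, 0.8)
(s₃, t₃) = (-1.568, 0.8) − 0.04·(-3.936, 7.968) = (-1.41056, 0.48128)
(s₄, t₄) = (-1.41056, 0.48128) − 0.04·(-3.3024, 5.2608) = (-1.278464, 0.270848)

(-1.278464, 0.270848)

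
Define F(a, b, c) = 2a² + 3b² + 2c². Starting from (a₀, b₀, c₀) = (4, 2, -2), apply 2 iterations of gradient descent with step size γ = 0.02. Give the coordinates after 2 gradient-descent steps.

(3.3856, 1.5488, -1.6928)

∇F = (4a, 6b, 4c)
Step 1: at (4, 2, -2), ∇F = (16, 12, -8) → (4, 2, -2) − 0.02·(16, 12, -8) = (3.68, 1.76, -1.84)
Step 2: at (3.68, 1.76, -1.84), ∇F = (14.72, 10.56, -7.36) → (3.68, 1.76, -1.84) − 0.02·(14.72, 10.56, -7.36) = (3.3856, 1.5488, -1.6928)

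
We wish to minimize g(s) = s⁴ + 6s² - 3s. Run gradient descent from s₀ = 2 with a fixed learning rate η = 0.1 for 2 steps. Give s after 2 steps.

g′(s) = 4s³ + 12s - 3
Step 1: g′(2) = 53; s₁ = 2 − 0.1·53 = -3.3
Step 2: g′(-3.3) = -186.348; s₂ = -3.3 − 0.1·(-186.348) = 15.3348

15.3348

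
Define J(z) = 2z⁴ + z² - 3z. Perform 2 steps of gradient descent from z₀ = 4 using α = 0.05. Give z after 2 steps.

J′(z) = 8z³ + 2z - 3
Step 1: J′(4) = 517; z₁ = 4 − 0.05·517 = -21.85
Step 2: J′(-21.85) = -83500.153; z₂ = -21.85 − 0.05·(-83500.153) = 4153.15765

4153.15765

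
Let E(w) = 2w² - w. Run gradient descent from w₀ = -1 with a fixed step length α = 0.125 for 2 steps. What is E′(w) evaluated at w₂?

E′(w) = 4w - 1
w₁ = -1 − 0.125·(-5) = -0.375
w₂ = -0.375 − 0.125·(-2.5) = -0.0625
E′(w) at (-0.0625) = -1.25

-1.25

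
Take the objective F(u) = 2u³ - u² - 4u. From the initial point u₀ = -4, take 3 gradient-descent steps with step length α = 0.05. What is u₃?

-384

F′(u) = 6u² - 2u - 4
u₁ = -4 − 0.05·100 = -9
u₂ = -9 − 0.05·500 = -34
u₃ = -34 − 0.05·7000 = -384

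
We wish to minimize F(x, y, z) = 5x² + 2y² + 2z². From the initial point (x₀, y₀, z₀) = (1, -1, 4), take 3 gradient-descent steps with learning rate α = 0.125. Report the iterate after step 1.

∇F = (10x, 4y, 4z)
(x₁, y₁, z₁) = (1, -1, 4) − 0.125·(10, -4, 16) = (-0.25, -0.5, 2)

(-0.25, -0.5, 2)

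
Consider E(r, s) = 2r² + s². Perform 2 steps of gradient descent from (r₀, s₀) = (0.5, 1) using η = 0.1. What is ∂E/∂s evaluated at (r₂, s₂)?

1.28

∇E = (4r, 2s)
(r₁, s₁) = (0.5, 1) − 0.1·(2, 2) = (0.3, 0.8)
(r₂, s₂) = (0.3, 0.8) − 0.1·(1.2, 1.6) = (0.18, 0.64)
∂E/∂s at (0.18, 0.64) = 1.28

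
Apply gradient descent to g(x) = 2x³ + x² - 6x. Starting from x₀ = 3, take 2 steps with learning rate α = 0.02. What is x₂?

g′(x) = 6x² + 2x - 6
Step 1: g′(3) = 54; x₁ = 3 − 0.02·54 = 1.92
Step 2: g′(1.92) = 19.9584; x₂ = 1.92 − 0.02·19.9584 = 1.520832

1.520832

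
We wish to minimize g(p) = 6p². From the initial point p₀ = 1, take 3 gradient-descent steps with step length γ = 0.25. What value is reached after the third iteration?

g′(p) = 12p
Step 1: g′(1) = 12; p₁ = 1 − 0.25·12 = -2
Step 2: g′(-2) = -24; p₂ = -2 − 0.25·(-24) = 4
Step 3: g′(4) = 48; p₃ = 4 − 0.25·48 = -8

-8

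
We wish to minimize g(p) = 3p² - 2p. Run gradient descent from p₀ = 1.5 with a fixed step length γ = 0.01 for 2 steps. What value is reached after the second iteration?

g′(p) = 6p - 2
Step 1: g′(1.5) = 7; p₁ = 1.5 − 0.01·7 = 1.43
Step 2: g′(1.43) = 6.58; p₂ = 1.43 − 0.01·6.58 = 1.3642

1.3642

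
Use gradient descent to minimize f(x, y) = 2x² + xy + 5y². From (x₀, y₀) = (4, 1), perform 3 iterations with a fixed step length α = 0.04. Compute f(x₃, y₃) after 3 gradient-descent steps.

∇f = (4x + y, x + 10y)
(x₁, y₁) = (4, 1) − 0.04·(17, 14) = (3.32, 0.44)
(x₂, y₂) = (3.32, 0.44) − 0.04·(13.72, 7.72) = (2.7712, 0.1312)
(x₃, y₃) = (2.7712, 0.1312) − 0.04·(11.216, 4.0832) = (2.32256, -0.032128)
f(2.32256, -0.032128) = 10.71911174144

10.71911174144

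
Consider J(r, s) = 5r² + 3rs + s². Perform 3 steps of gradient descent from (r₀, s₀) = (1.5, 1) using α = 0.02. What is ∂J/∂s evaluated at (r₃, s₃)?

3.294576

∇J = (10r + 3s, 3r + 2s)
Step 1: at (1.5, 1), ∇J = (18, 6.5) → (1.5, 1) − 0.02·(18, 6.5) = (1.14, 0.87)
Step 2: at (1.14, 0.87), ∇J = (14.01, 5.16) → (1.14, 0.87) − 0.02·(14.01, 5.16) = (0.8598, 0.7668)
Step 3: at (0.8598, 0.7668), ∇J = (10.8984, 4.113) → (0.8598, 0.7668) − 0.02·(10.8984, 4.113) = (0.641832, 0.68454)
∂J/∂s at (0.641832, 0.68454) = 3.294576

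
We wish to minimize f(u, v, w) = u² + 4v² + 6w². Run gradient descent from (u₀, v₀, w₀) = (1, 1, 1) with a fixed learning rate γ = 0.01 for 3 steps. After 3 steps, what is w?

∇f = (2u, 8v, 12w)
Step 1: at (1, 1, 1), ∇f = (2, 8, 12) → (1, 1, 1) − 0.01·(2, 8, 12) = (0.98, 0.92, 0.88)
Step 2: at (0.98, 0.92, 0.88), ∇f = (1.96, 7.36, 10.56) → (0.98, 0.92, 0.88) − 0.01·(1.96, 7.36, 10.56) = (0.9604, 0.8464, 0.7744)
Step 3: at (0.9604, 0.8464, 0.7744), ∇f = (1.9208, 6.7712, 9.2928) → (0.9604, 0.8464, 0.7744) − 0.01·(1.9208, 6.7712, 9.2928) = (0.941192, 0.778688, 0.681472)
w = 0.681472

0.681472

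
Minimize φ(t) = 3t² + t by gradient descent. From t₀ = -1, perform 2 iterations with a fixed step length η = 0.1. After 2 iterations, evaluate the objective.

-0.03

φ′(t) = 6t + 1
Step 1: φ′(-1) = -5; t₁ = -1 − 0.1·(-5) = -0.5
Step 2: φ′(-0.5) = -2; t₂ = -0.5 − 0.1·(-2) = -0.3
φ(-0.3) = -0.03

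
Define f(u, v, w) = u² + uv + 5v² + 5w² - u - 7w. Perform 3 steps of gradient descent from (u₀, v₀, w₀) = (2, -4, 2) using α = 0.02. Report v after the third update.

∇f = (2u + v - 1, u + 10v, 10w - 7)
Step 1: at (2, -4, 2), ∇f = (-1, -38, 13) → (2, -4, 2) − 0.02·(-1, -38, 13) = (2.02, -3.24, 1.74)
Step 2: at (2.02, -3.24, 1.74), ∇f = (-0.2, -30.38, 10.4) → (2.02, -3.24, 1.74) − 0.02·(-0.2, -30.38, 10.4) = (2.024, -2.6324, 1.532)
Step 3: at (2.024, -2.6324, 1.532), ∇f = (0.4156, -24.3, 8.32) → (2.024, -2.6324, 1.532) − 0.02·(0.4156, -24.3, 8.32) = (2.015688, -2.1464, 1.3656)
v = -2.1464

-2.1464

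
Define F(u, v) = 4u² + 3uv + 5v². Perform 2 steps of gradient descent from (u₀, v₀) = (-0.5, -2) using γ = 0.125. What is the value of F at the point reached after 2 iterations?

∇F = (8u + 3v, 3u + 10v)
(u₁, v₁) = (-0.5, -2) − 0.125·(-10, -21.5) = (0.75, 0.6875)
(u₂, v₂) = (0.75, 0.6875) − 0.125·(8.0625, 9.125) = (-0.2578125, -0.453125)
F(-0.2578125, -0.453125) = 1.6429443359375

1.6429443359375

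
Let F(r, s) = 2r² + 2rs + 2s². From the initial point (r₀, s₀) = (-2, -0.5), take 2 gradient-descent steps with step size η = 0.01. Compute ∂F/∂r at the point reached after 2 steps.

∇F = (4r + 2s, 2r + 4s)
(r₁, s₁) = (-2, -0.5) − 0.01·(-9, -6) = (-1.91, -0.44)
(r₂, s₂) = (-1.91, -0.44) − 0.01·(-8.52, -5.58) = (-1.8248, -0.3842)
∂F/∂r at (-1.8248, -0.3842) = -8.0676

-8.0676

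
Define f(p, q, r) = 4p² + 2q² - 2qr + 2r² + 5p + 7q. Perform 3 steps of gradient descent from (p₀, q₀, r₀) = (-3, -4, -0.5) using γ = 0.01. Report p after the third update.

-2.474384

∇f = (8p + 5, 4q - 2r + 7, -2q + 4r)
(p₁, q₁, r₁) = (-3, -4, -0.5) − 0.01·(-19, -8, 6) = (-2.81, -3.92, -0.56)
(p₂, q₂, r₂) = (-2.81, -3.92, -0.56) − 0.01·(-17.48, -7.56, 5.6) = (-2.6352, -3.8444, -0.616)
(p₃, q₃, r₃) = (-2.6352, -3.8444, -0.616) − 0.01·(-16.0816, -7.1456, 5.2248) = (-2.474384, -3.772944, -0.668248)
p = -2.474384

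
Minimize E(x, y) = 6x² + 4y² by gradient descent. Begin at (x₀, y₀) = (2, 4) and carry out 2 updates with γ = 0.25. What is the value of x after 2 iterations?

∇E = (12x, 8y)
Step 1: at (2, 4), ∇E = (24, 32) → (2, 4) − 0.25·(24, 32) = (-4, -4)
Step 2: at (-4, -4), ∇E = (-48, -32) → (-4, -4) − 0.25·(-48, -32) = (8, 4)
x = 8

8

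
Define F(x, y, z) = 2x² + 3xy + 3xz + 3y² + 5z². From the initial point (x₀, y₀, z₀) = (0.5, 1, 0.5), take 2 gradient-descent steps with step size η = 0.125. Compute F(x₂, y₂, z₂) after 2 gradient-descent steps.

0.18994140625

∇F = (4x + 3y + 3z, 3x + 6y, 3x + 10z)
Step 1: at (0.5, 1, 0.5), ∇F = (6.5, 7.5, 6.5) → (0.5, 1, 0.5) − 0.125·(6.5, 7.5, 6.5) = (-0.3125, 0.0625, -0.3125)
Step 2: at (-0.3125, 0.0625, -0.3125), ∇F = (-2, -0.5625, -4.0625) → (-0.3125, 0.0625, -0.3125) − 0.125·(-2, -0.5625, -4.0625) = (-0.0625, 0.1328125, 0.1953125)
F(-0.0625, 0.1328125, 0.1953125) = 0.18994140625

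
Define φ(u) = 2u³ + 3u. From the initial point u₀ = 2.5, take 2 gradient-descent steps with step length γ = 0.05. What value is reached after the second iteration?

φ′(u) = 6u² + 3
Step 1: φ′(2.5) = 40.5; u₁ = 2.5 − 0.05·40.5 = 0.475
Step 2: φ′(0.475) = 4.35375; u₂ = 0.475 − 0.05·4.35375 = 0.2573125

0.2573125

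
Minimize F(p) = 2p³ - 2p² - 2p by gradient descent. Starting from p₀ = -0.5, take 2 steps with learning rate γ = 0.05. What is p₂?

F′(p) = 6p² - 4p - 2
Step 1: F′(-0.5) = 1.5; p₁ = -0.5 − 0.05·1.5 = -0.575
Step 2: F′(-0.575) = 2.28375; p₂ = -0.575 − 0.05·2.28375 = -0.6891875

-0.6891875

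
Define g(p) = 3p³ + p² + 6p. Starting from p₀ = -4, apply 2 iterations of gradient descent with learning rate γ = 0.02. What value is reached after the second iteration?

-15.107808

g′(p) = 9p² + 2p + 6
Step 1: g′(-4) = 142; p₁ = -4 − 0.02·142 = -6.84
Step 2: g′(-6.84) = 413.3904; p₂ = -6.84 − 0.02·413.3904 = -15.107808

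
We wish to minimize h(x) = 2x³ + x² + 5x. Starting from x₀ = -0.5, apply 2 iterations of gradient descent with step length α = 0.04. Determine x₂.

-0.986816

h′(x) = 6x² + 2x + 5
Step 1: h′(-0.5) = 5.5; x₁ = -0.5 − 0.04·5.5 = -0.72
Step 2: h′(-0.72) = 6.6704; x₂ = -0.72 − 0.04·6.6704 = -0.986816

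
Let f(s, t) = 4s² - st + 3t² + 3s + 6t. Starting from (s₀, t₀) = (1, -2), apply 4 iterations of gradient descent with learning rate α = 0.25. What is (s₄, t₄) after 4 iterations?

∇f = (8s - t + 3, -s + 6t + 6)
(s₁, t₁) = (1, -2) − 0.25·(13, -7) = (-2.25, -0.25)
(s₂, t₂) = (-2.25, -0.25) − 0.25·(-14.75, 6.75) = (1.4375, -1.9375)
(s₃, t₃) = (1.4375, -1.9375) − 0.25·(16.4375, -7.0625) = (-2.671875, -0.171875)
(s₄, t₄) = (-2.671875, -0.171875) − 0.25·(-18.203125, 7.640625) = (1.87890625, -2.08203125)

(1.87890625, -2.08203125)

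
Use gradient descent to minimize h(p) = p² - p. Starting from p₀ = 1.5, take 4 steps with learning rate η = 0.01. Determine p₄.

1.42236816

h′(p) = 2p - 1
p₁ = 1.5 − 0.01·2 = 1.48
p₂ = 1.48 − 0.01·1.96 = 1.4604
p₃ = 1.4604 − 0.01·1.9208 = 1.441192
p₄ = 1.441192 − 0.01·1.882384 = 1.42236816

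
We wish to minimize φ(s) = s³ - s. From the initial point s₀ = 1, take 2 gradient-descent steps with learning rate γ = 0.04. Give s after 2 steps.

φ′(s) = 3s² - 1
Step 1: φ′(1) = 2; s₁ = 1 − 0.04·2 = 0.92
Step 2: φ′(0.92) = 1.5392; s₂ = 0.92 − 0.04·1.5392 = 0.858432

0.858432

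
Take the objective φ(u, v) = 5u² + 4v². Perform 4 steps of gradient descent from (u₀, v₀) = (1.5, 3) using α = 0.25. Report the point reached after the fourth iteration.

∇φ = (10u, 8v)
(u₁, v₁) = (1.5, 3) − 0.25·(15, 24) = (-2.25, -3)
(u₂, v₂) = (-2.25, -3) − 0.25·(-22.5, -24) = (3.375, 3)
(u₃, v₃) = (3.375, 3) − 0.25·(33.75, 24) = (-5.0625, -3)
(u₄, v₄) = (-5.0625, -3) − 0.25·(-50.625, -24) = (7.59375, 3)

(7.59375, 3)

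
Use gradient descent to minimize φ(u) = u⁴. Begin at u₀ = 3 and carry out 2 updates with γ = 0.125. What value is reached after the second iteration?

568.3125

φ′(u) = 4u³
Step 1: φ′(3) = 108; u₁ = 3 − 0.125·108 = -10.5
Step 2: φ′(-10.5) = -4630.5; u₂ = -10.5 − 0.125·(-4630.5) = 568.3125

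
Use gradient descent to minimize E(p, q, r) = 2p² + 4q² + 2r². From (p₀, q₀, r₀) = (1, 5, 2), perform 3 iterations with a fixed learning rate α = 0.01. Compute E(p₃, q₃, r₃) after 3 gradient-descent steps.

68.46307803136

∇E = (4p, 8q, 4r)
Step 1: at (1, 5, 2), ∇E = (4, 40, 8) → (1, 5, 2) − 0.01·(4, 40, 8) = (0.96, 4.6, 1.92)
Step 2: at (0.96, 4.6, 1.92), ∇E = (3.84, 36.8, 7.68) → (0.96, 4.6, 1.92) − 0.01·(3.84, 36.8, 7.68) = (0.9216, 4.232, 1.8432)
Step 3: at (0.9216, 4.232, 1.8432), ∇E = (3.6864, 33.856, 7.3728) → (0.9216, 4.232, 1.8432) − 0.01·(3.6864, 33.856, 7.3728) = (0.884736, 3.89344, 1.769472)
E(0.884736, 3.89344, 1.769472) = 68.46307803136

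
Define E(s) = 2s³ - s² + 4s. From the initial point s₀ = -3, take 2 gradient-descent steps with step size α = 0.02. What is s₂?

-6.729408

E′(s) = 6s² - 2s + 4
s₁ = -3 − 0.02·64 = -4.28
s₂ = -4.28 − 0.02·122.4704 = -6.729408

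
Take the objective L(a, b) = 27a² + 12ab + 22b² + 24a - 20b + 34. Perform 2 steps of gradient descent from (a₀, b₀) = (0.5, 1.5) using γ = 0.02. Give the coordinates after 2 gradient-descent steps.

∇L = (54a + 12b + 24, 12a + 44b - 20)
Step 1: at (0.5, 1.5), ∇L = (69, 52) → (0.5, 1.5) − 0.02·(69, 52) = (-0.88, 0.46)
Step 2: at (-0.88, 0.46), ∇L = (-18, -10.32) → (-0.88, 0.46) − 0.02·(-18, -10.32) = (-0.52, 0.6664)

(-0.52, 0.6664)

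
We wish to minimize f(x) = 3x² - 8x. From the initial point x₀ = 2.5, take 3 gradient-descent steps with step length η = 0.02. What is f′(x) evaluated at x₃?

4.770304

f′(x) = 6x - 8
Step 1: f′(2.5) = 7; x₁ = 2.5 − 0.02·7 = 2.36
Step 2: f′(2.36) = 6.16; x₂ = 2.36 − 0.02·6.16 = 2.2368
Step 3: f′(2.2368) = 5.4208; x₃ = 2.2368 − 0.02·5.4208 = 2.128384
f′(x) at (2.128384) = 4.770304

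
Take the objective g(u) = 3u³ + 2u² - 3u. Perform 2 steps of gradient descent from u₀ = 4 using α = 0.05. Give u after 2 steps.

-9.600125

g′(u) = 9u² + 4u - 3
u₁ = 4 − 0.05·157 = -3.85
u₂ = -3.85 − 0.05·115.0025 = -9.600125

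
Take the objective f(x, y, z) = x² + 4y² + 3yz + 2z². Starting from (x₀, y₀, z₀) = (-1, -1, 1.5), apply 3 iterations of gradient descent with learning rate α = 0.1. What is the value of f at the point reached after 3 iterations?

∇f = (2x, 8y + 3z, 3y + 4z)
Step 1: at (-1, -1, 1.5), ∇f = (-2, -3.5, 3) → (-1, -1, 1.5) − 0.1·(-2, -3.5, 3) = (-0.8, -0.65, 1.2)
Step 2: at (-0.8, -0.65, 1.2), ∇f = (-1.6, -1.6, 2.85) → (-0.8, -0.65, 1.2) − 0.1·(-1.6, -1.6, 2.85) = (-0.64, -0.49, 0.915)
Step 3: at (-0.64, -0.49, 0.915), ∇f = (-1.28, -1.175, 2.19) → (-0.64, -0.49, 0.915) − 0.1·(-1.28, -1.175, 2.19) = (-0.512, -0.3725, 0.696)
f(-0.512, -0.3725, 0.696) = 1.008221

1.008221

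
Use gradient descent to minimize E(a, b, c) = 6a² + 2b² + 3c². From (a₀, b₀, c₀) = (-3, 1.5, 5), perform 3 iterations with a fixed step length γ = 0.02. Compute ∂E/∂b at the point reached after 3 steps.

4.672128

∇E = (12a, 4b, 6c)
Step 1: at (-3, 1.5, 5), ∇E = (-36, 6, 30) → (-3, 1.5, 5) − 0.02·(-36, 6, 30) = (-2.28, 1.38, 4.4)
Step 2: at (-2.28, 1.38, 4.4), ∇E = (-27.36, 5.52, 26.4) → (-2.28, 1.38, 4.4) − 0.02·(-27.36, 5.52, 26.4) = (-1.7328, 1.2696, 3.872)
Step 3: at (-1.7328, 1.2696, 3.872), ∇E = (-20.7936, 5.0784, 23.232) → (-1.7328, 1.2696, 3.872) − 0.02·(-20.7936, 5.0784, 23.232) = (-1.316928, 1.168032, 3.40736)
∂E/∂b at (-1.316928, 1.168032, 3.40736) = 4.672128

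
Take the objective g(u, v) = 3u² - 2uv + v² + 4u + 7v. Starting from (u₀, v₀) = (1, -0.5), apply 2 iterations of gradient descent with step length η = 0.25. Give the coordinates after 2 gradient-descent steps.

(-0.875, -3.375)

∇g = (6u - 2v + 4, -2u + 2v + 7)
Step 1: at (1, -0.5), ∇g = (11, 4) → (1, -0.5) − 0.25·(11, 4) = (-1.75, -1.5)
Step 2: at (-1.75, -1.5), ∇g = (-3.5, 7.5) → (-1.75, -1.5) − 0.25·(-3.5, 7.5) = (-0.875, -3.375)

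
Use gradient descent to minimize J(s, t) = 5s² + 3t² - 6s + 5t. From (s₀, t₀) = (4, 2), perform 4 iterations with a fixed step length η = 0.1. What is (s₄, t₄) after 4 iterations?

(0.6, -0.7608)

∇J = (10s - 6, 6t + 5)
(s₁, t₁) = (4, 2) − 0.1·(34, 17) = (0.6, 0.3)
(s₂, t₂) = (0.6, 0.3) − 0.1·(0, 6.8) = (0.6, -0.38)
(s₃, t₃) = (0.6, -0.38) − 0.1·(0, 2.72) = (0.6, -0.652)
(s₄, t₄) = (0.6, -0.652) − 0.1·(0, 1.088) = (0.6, -0.7608)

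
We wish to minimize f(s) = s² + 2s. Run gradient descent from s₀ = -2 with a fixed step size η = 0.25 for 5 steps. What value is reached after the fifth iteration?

f′(s) = 2s + 2
Step 1: f′(-2) = -2; s₁ = -2 − 0.25·(-2) = -1.5
Step 2: f′(-1.5) = -1; s₂ = -1.5 − 0.25·(-1) = -1.25
Step 3: f′(-1.25) = -0.5; s₃ = -1.25 − 0.25·(-0.5) = -1.125
Step 4: f′(-1.125) = -0.25; s₄ = -1.125 − 0.25·(-0.25) = -1.0625
Step 5: f′(-1.0625) = -0.125; s₅ = -1.0625 − 0.25·(-0.125) = -1.03125

-1.03125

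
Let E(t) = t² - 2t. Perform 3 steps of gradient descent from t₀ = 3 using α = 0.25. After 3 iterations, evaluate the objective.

E′(t) = 2t - 2
t₁ = 3 − 0.25·4 = 2
t₂ = 2 − 0.25·2 = 1.5
t₃ = 1.5 − 0.25·1 = 1.25
E(1.25) = -0.9375

-0.9375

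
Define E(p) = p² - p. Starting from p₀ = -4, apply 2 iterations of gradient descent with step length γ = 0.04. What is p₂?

E′(p) = 2p - 1
p₁ = -4 − 0.04·(-9) = -3.64
p₂ = -3.64 − 0.04·(-8.28) = -3.3088

-3.3088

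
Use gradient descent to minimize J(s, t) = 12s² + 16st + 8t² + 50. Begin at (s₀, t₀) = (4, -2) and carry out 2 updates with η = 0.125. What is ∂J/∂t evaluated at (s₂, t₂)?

544

∇J = (24s + 16t, 16s + 16t)
(s₁, t₁) = (4, -2) − 0.125·(64, 32) = (-4, -6)
(s₂, t₂) = (-4, -6) − 0.125·(-192, -160) = (20, 14)
∂J/∂t at (20, 14) = 544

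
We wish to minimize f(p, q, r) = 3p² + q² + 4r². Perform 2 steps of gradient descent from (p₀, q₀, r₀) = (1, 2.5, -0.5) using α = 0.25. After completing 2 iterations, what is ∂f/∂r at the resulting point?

-4

∇f = (6p, 2q, 8r)
Step 1: at (1, 2.5, -0.5), ∇f = (6, 5, -4) → (1, 2.5, -0.5) − 0.25·(6, 5, -4) = (-0.5, 1.25, 0.5)
Step 2: at (-0.5, 1.25, 0.5), ∇f = (-3, 2.5, 4) → (-0.5, 1.25, 0.5) − 0.25·(-3, 2.5, 4) = (0.25, 0.625, -0.5)
∂f/∂r at (0.25, 0.625, -0.5) = -4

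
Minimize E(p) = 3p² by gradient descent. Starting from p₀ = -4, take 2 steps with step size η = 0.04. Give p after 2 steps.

-2.3104

E′(p) = 6p
Step 1: E′(-4) = -24; p₁ = -4 − 0.04·(-24) = -3.04
Step 2: E′(-3.04) = -18.24; p₂ = -3.04 − 0.04·(-18.24) = -2.3104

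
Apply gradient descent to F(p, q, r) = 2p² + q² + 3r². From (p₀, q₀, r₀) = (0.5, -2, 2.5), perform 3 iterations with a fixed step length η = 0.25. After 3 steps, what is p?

0

∇F = (4p, 2q, 6r)
Step 1: at (0.5, -2, 2.5), ∇F = (2, -4, 15) → (0.5, -2, 2.5) − 0.25·(2, -4, 15) = (0, -1, -1.25)
Step 2: at (0, -1, -1.25), ∇F = (0, -2, -7.5) → (0, -1, -1.25) − 0.25·(0, -2, -7.5) = (0, -0.5, 0.625)
Step 3: at (0, -0.5, 0.625), ∇F = (0, -1, 3.75) → (0, -0.5, 0.625) − 0.25·(0, -1, 3.75) = (0, -0.25, -0.3125)
p = 0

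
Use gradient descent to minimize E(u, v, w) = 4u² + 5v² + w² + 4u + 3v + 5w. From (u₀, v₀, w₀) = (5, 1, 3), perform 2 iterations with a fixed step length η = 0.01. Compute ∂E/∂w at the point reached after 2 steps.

∇E = (8u + 4, 10v + 3, 2w + 5)
(u₁, v₁, w₁) = (5, 1, 3) − 0.01·(44, 13, 11) = (4.56, 0.87, 2.89)
(u₂, v₂, w₂) = (4.56, 0.87, 2.89) − 0.01·(40.48, 11.7, 10.78) = (4.1552, 0.753, 2.7822)
∂E/∂w at (4.1552, 0.753, 2.7822) = 10.5644

10.5644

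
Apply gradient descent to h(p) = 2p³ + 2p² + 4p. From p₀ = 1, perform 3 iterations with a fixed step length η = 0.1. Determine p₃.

h′(p) = 6p² + 4p + 4
Step 1: h′(1) = 14; p₁ = 1 − 0.1·14 = -0.4
Step 2: h′(-0.4) = 3.36; p₂ = -0.4 − 0.1·3.36 = -0.736
Step 3: h′(-0.736) = 4.306176; p₃ = -0.736 − 0.1·4.306176 = -1.1666176

-1.1666176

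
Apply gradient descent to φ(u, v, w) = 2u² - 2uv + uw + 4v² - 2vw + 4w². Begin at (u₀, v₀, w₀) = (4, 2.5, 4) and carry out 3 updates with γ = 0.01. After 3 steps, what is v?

2.363156

∇φ = (4u - 2v + w, -2u + 8v - 2w, u - 2v + 8w)
Step 1: at (4, 2.5, 4), ∇φ = (15, 4, 31) → (4, 2.5, 4) − 0.01·(15, 4, 31) = (3.85, 2.46, 3.69)
Step 2: at (3.85, 2.46, 3.69), ∇φ = (14.17, 4.6, 28.45) → (3.85, 2.46, 3.69) − 0.01·(14.17, 4.6, 28.45) = (3.7083, 2.414, 3.4055)
Step 3: at (3.7083, 2.414, 3.4055), ∇φ = (13.4107, 5.0844, 26.1243) → (3.7083, 2.414, 3.4055) − 0.01·(13.4107, 5.0844, 26.1243) = (3.574193, 2.363156, 3.144257)
v = 2.363156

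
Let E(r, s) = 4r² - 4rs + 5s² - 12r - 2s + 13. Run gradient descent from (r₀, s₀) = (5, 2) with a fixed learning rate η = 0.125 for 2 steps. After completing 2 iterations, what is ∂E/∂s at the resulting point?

∇E = (8r - 4s - 12, -4r + 10s - 2)
Step 1: at (5, 2), ∇E = (20, -2) → (5, 2) − 0.125·(20, -2) = (2.5, 2.25)
Step 2: at (2.5, 2.25), ∇E = (-1, 10.5) → (2.5, 2.25) − 0.125·(-1, 10.5) = (2.625, 0.9375)
∂E/∂s at (2.625, 0.9375) = -3.125

-3.125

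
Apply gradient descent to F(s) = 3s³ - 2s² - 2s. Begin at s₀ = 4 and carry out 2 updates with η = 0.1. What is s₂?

-78.404

F′(s) = 9s² - 4s - 2
Step 1: F′(4) = 126; s₁ = 4 − 0.1·126 = -8.6
Step 2: F′(-8.6) = 698.04; s₂ = -8.6 − 0.1·698.04 = -78.404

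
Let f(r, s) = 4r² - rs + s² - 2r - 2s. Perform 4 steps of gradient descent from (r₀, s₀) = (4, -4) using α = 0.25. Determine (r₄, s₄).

∇f = (8r - s - 2, -r + 2s - 2)
(r₁, s₁) = (4, -4) − 0.25·(34, -14) = (-4.5, -0.5)
(r₂, s₂) = (-4.5, -0.5) − 0.25·(-37.5, 1.5) = (4.875, -0.875)
(r₃, s₃) = (4.875, -0.875) − 0.25·(37.875, -8.625) = (-4.59375, 1.28125)
(r₄, s₄) = (-4.59375, 1.28125) − 0.25·(-40.03125, 5.15625) = (5.4140625, -0.0078125)

(5.4140625, -0.0078125)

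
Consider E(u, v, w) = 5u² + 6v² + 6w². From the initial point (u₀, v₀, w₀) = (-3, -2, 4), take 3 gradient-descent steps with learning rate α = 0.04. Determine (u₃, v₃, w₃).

(-0.648, -0.281216, 0.562432)

∇E = (10u, 12v, 12w)
(u₁, v₁, w₁) = (-3, -2, 4) − 0.04·(-30, -24, 48) = (-1.8, -1.04, 2.08)
(u₂, v₂, w₂) = (-1.8, -1.04, 2.08) − 0.04·(-18, -12.48, 24.96) = (-1.08, -0.5408, 1.0816)
(u₃, v₃, w₃) = (-1.08, -0.5408, 1.0816) − 0.04·(-10.8, -6.4896, 12.9792) = (-0.648, -0.281216, 0.562432)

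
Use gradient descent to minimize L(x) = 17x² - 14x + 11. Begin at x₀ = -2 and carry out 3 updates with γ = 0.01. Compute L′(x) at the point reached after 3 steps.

-23.574672

L′(x) = 34x - 14
Step 1: L′(-2) = -82; x₁ = -2 − 0.01·(-82) = -1.18
Step 2: L′(-1.18) = -54.12; x₂ = -1.18 − 0.01·(-54.12) = -0.6388
Step 3: L′(-0.6388) = -35.7192; x₃ = -0.6388 − 0.01·(-35.7192) = -0.281608
L′(x) at (-0.281608) = -23.574672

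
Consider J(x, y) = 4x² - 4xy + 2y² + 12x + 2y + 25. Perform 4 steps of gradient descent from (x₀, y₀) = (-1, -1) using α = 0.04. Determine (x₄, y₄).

(-1.86724608, -1.47732736)

∇J = (8x - 4y + 12, -4x + 4y + 2)
(x₁, y₁) = (-1, -1) − 0.04·(8, 2) = (-1.32, -1.08)
(x₂, y₂) = (-1.32, -1.08) − 0.04·(5.76, 2.96) = (-1.5504, -1.1984)
(x₃, y₃) = (-1.5504, -1.1984) − 0.04·(4.3904, 3.408) = (-1.726016, -1.33472)
(x₄, y₄) = (-1.726016, -1.33472) − 0.04·(3.530752, 3.565184) = (-1.86724608, -1.47732736)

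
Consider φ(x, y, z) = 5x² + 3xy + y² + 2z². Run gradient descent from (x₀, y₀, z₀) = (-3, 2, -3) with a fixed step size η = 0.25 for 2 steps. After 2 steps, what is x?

∇φ = (10x + 3y, 3x + 2y, 4z)
(x₁, y₁, z₁) = (-3, 2, -3) − 0.25·(-24, -5, -12) = (3, 3.25, 0)
(x₂, y₂, z₂) = (3, 3.25, 0) − 0.25·(39.75, 15.5, 0) = (-6.9375, -0.625, 0)
x = -6.9375

-6.9375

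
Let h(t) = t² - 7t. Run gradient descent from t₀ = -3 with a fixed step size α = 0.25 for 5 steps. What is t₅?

3.296875

h′(t) = 2t - 7
t₁ = -3 − 0.25·(-13) = 0.25
t₂ = 0.25 − 0.25·(-6.5) = 1.875
t₃ = 1.875 − 0.25·(-3.25) = 2.6875
t₄ = 2.6875 − 0.25·(-1.625) = 3.09375
t₅ = 3.09375 − 0.25·(-0.8125) = 3.296875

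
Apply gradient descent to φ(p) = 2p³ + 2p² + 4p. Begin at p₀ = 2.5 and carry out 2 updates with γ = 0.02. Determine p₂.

φ′(p) = 6p² + 4p + 4
Step 1: φ′(2.5) = 51.5; p₁ = 2.5 − 0.02·51.5 = 1.47
Step 2: φ′(1.47) = 22.8454; p₂ = 1.47 − 0.02·22.8454 = 1.013092

1.013092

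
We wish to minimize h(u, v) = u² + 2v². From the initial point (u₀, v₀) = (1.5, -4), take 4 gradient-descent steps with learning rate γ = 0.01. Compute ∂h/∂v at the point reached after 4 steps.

-13.58954496

∇h = (2u, 4v)
(u₁, v₁) = (1.5, -4) − 0.01·(3, -16) = (1.47, -3.84)
(u₂, v₂) = (1.47, -3.84) − 0.01·(2.94, -15.36) = (1.4406, -3.6864)
(u₃, v₃) = (1.4406, -3.6864) − 0.01·(2.8812, -14.7456) = (1.411788, -3.538944)
(u₄, v₄) = (1.411788, -3.538944) − 0.01·(2.823576, -14.155776) = (1.38355224, -3.39738624)
∂h/∂v at (1.38355224, -3.39738624) = -13.58954496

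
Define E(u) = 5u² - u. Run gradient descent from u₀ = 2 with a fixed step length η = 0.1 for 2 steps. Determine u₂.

E′(u) = 10u - 1
Step 1: E′(2) = 19; u₁ = 2 − 0.1·19 = 0.1
Step 2: E′(0.1) = 0; u₂ = 0.1 − 0.1·0 = 0.1

0.1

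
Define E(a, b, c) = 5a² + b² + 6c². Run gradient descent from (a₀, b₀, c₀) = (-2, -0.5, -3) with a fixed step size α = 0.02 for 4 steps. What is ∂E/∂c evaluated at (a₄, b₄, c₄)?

∇E = (10a, 2b, 12c)
(a₁, b₁, c₁) = (-2, -0.5, -3) − 0.02·(-20, -1, -36) = (-1.6, -0.48, -2.28)
(a₂, b₂, c₂) = (-1.6, -0.48, -2.28) − 0.02·(-16, -0.96, -27.36) = (-1.28, -0.4608, -1.7328)
(a₃, b₃, c₃) = (-1.28, -0.4608, -1.7328) − 0.02·(-12.8, -0.9216, -20.7936) = (-1.024, -0.442368, -1.316928)
(a₄, b₄, c₄) = (-1.024, -0.442368, -1.316928) − 0.02·(-10.24, -0.884736, -15.803136) = (-0.8192, -0.42467328, -1.00086528)
∂E/∂c at (-0.8192, -0.42467328, -1.00086528) = -12.01038336

-12.01038336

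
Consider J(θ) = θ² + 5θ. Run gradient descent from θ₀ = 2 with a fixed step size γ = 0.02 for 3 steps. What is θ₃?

1.481312

J′(θ) = 2θ + 5
Step 1: J′(2) = 9; θ₁ = 2 − 0.02·9 = 1.82
Step 2: J′(1.82) = 8.64; θ₂ = 1.82 − 0.02·8.64 = 1.6472
Step 3: J′(1.6472) = 8.2944; θ₃ = 1.6472 − 0.02·8.2944 = 1.481312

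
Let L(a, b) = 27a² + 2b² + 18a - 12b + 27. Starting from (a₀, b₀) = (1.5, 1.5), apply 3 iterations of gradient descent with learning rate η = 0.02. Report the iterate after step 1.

∇L = (54a + 18, 4b - 12)
Step 1: at (1.5, 1.5), ∇L = (99, -6) → (1.5, 1.5) − 0.02·(99, -6) = (-0.48, 1.62)

(-0.48, 1.62)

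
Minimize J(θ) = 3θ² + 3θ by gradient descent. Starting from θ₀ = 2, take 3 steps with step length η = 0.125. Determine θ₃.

J′(θ) = 6θ + 3
Step 1: J′(2) = 15; θ₁ = 2 − 0.125·15 = 0.125
Step 2: J′(0.125) = 3.75; θ₂ = 0.125 − 0.125·3.75 = -0.34375
Step 3: J′(-0.34375) = 0.9375; θ₃ = -0.34375 − 0.125·0.9375 = -0.4609375

-0.4609375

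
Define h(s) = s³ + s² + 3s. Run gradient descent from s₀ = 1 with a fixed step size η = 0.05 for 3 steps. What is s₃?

h′(s) = 3s² + 2s + 3
Step 1: h′(1) = 8; s₁ = 1 − 0.05·8 = 0.6
Step 2: h′(0.6) = 5.28; s₂ = 0.6 − 0.05·5.28 = 0.336
Step 3: h′(0.336) = 4.010688; s₃ = 0.336 − 0.05·4.010688 = 0.1354656

0.1354656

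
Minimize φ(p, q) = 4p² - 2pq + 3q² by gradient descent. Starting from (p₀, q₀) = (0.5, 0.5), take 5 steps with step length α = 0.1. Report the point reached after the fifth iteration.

∇φ = (8p - 2q, -2p + 6q)
Step 1: at (0.5, 0.5), ∇φ = (3, 2) → (0.5, 0.5) − 0.1·(3, 2) = (0.2, 0.3)
Step 2: at (0.2, 0.3), ∇φ = (1, 1.4) → (0.2, 0.3) − 0.1·(1, 1.4) = (0.1, 0.16)
Step 3: at (0.1, 0.16), ∇φ = (0.48, 0.76) → (0.1, 0.16) − 0.1·(0.48, 0.76) = (0.052, 0.084)
Step 4: at (0.052, 0.084), ∇φ = (0.248, 0.4) → (0.052, 0.084) − 0.1·(0.248, 0.4) = (0.0272, 0.044)
Step 5: at (0.0272, 0.044), ∇φ = (0.1296, 0.2096) → (0.0272, 0.044) − 0.1·(0.1296, 0.2096) = (0.01424, 0.02304)

(0.01424, 0.02304)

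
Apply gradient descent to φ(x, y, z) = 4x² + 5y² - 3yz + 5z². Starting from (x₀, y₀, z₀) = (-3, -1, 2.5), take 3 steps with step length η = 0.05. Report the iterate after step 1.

∇φ = (8x, 10y - 3z, -3y + 10z)
Step 1: at (-3, -1, 2.5), ∇φ = (-24, -17.5, 28) → (-3, -1, 2.5) − 0.05·(-24, -17.5, 28) = (-1.8, -0.125, 1.1)

(-1.8, -0.125, 1.1)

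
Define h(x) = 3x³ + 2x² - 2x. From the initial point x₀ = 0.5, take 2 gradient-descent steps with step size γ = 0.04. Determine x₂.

0.363884

h′(x) = 9x² + 4x - 2
Step 1: h′(0.5) = 2.25; x₁ = 0.5 − 0.04·2.25 = 0.41
Step 2: h′(0.41) = 1.1529; x₂ = 0.41 − 0.04·1.1529 = 0.363884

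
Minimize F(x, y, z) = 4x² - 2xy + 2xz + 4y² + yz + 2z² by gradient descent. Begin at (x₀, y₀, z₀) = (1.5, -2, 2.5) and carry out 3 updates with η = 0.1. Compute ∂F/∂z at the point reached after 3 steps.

∇F = (8x - 2y + 2z, -2x + 8y + z, 2x + y + 4z)
Step 1: at (1.5, -2, 2.5), ∇F = (21, -16.5, 11) → (1.5, -2, 2.5) − 0.1·(21, -16.5, 11) = (-0.6, -0.35, 1.4)
Step 2: at (-0.6, -0.35, 1.4), ∇F = (-1.3, -0.2, 4.05) → (-0.6, -0.35, 1.4) − 0.1·(-1.3, -0.2, 4.05) = (-0.47, -0.33, 0.995)
Step 3: at (-0.47, -0.33, 0.995), ∇F = (-1.11, -0.705, 2.71) → (-0.47, -0.33, 0.995) − 0.1·(-1.11, -0.705, 2.71) = (-0.359, -0.2595, 0.724)
∂F/∂z at (-0.359, -0.2595, 0.724) = 1.9185

1.9185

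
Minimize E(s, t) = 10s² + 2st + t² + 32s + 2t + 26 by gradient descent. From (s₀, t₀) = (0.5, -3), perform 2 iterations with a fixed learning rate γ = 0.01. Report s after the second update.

∇E = (20s + 2t + 32, 2s + 2t + 2)
(s₁, t₁) = (0.5, -3) − 0.01·(36, -3) = (0.14, -2.97)
(s₂, t₂) = (0.14, -2.97) − 0.01·(28.86, -3.66) = (-0.1486, -2.9334)
s = -0.1486

-0.1486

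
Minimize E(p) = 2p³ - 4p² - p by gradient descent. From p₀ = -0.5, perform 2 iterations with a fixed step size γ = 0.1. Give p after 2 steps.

E′(p) = 6p² - 8p - 1
Step 1: E′(-0.5) = 4.5; p₁ = -0.5 − 0.1·4.5 = -0.95
Step 2: E′(-0.95) = 12.015; p₂ = -0.95 − 0.1·12.015 = -2.1515

-2.1515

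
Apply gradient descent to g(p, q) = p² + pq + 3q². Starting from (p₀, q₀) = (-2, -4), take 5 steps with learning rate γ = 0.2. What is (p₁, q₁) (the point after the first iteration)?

(-0.4, 1.2)

∇g = (2p + q, p + 6q)
(p₁, q₁) = (-2, -4) − 0.2·(-8, -26) = (-0.4, 1.2)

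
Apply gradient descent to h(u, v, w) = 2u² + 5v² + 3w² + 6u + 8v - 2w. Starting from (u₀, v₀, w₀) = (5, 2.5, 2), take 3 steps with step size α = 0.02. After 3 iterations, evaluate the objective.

∇h = (4u + 6, 10v + 8, 6w - 2)
Step 1: at (5, 2.5, 2), ∇h = (26, 33, 10) → (5, 2.5, 2) − 0.02·(26, 33, 10) = (4.48, 1.84, 1.8)
Step 2: at (4.48, 1.84, 1.8), ∇h = (23.92, 26.4, 8.8) → (4.48, 1.84, 1.8) − 0.02·(23.92, 26.4, 8.8) = (4.0016, 1.312, 1.624)
Step 3: at (4.0016, 1.312, 1.624), ∇h = (22.0064, 21.12, 7.744) → (4.0016, 1.312, 1.624) − 0.02·(22.0064, 21.12, 7.744) = (3.561472, 0.8896, 1.46912)
h(3.561472, 0.8896, 1.46912) = 61.347439136768

61.347439136768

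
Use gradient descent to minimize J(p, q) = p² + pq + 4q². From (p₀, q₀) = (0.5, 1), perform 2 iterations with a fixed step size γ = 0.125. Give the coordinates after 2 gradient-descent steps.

(0.1953125, -0.03125)

∇J = (2p + q, p + 8q)
Step 1: at (0.5, 1), ∇J = (2, 8.5) → (0.5, 1) − 0.125·(2, 8.5) = (0.25, -0.0625)
Step 2: at (0.25, -0.0625), ∇J = (0.4375, -0.25) → (0.25, -0.0625) − 0.125·(0.4375, -0.25) = (0.1953125, -0.03125)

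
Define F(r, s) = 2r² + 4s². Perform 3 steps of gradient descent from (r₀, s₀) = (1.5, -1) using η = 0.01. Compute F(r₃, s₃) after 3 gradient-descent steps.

5.947830059008

∇F = (4r, 8s)
Step 1: at (1.5, -1), ∇F = (6, -8) → (1.5, -1) − 0.01·(6, -8) = (1.44, -0.92)
Step 2: at (1.44, -0.92), ∇F = (5.76, -7.36) → (1.44, -0.92) − 0.01·(5.76, -7.36) = (1.3824, -0.8464)
Step 3: at (1.3824, -0.8464), ∇F = (5.5296, -6.7712) → (1.3824, -0.8464) − 0.01·(5.5296, -6.7712) = (1.327104, -0.778688)
F(1.327104, -0.778688) = 5.947830059008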